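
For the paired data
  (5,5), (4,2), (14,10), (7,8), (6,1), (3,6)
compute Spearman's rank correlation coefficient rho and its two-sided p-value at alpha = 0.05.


Step 1: Rank x and y separately (midranks; no ties here).
rank(x): 5->3, 4->2, 14->6, 7->5, 6->4, 3->1
rank(y): 5->3, 2->2, 10->6, 8->5, 1->1, 6->4
Step 2: d_i = R_x(i) - R_y(i); compute d_i^2.
  (3-3)^2=0, (2-2)^2=0, (6-6)^2=0, (5-5)^2=0, (4-1)^2=9, (1-4)^2=9
sum(d^2) = 18.
Step 3: rho = 1 - 6*18 / (6*(6^2 - 1)) = 1 - 108/210 = 0.485714.
Step 4: Under H0, t = rho * sqrt((n-2)/(1-rho^2)) = 1.1113 ~ t(4).
Step 5: Two-sided p-value from the t-distribution with 4 df = 0.328723.
Step 6: alpha = 0.05. fail to reject H0.

rho = 0.4857, p = 0.328723, fail to reject H0 at alpha = 0.05.


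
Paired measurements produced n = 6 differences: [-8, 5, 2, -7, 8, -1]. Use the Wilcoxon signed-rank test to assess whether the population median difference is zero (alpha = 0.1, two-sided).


Step 1: Drop any zero differences (none here) and take |d_i|.
|d| = [8, 5, 2, 7, 8, 1]
Step 2: Midrank |d_i| (ties get averaged ranks).
ranks: |8|->5.5, |5|->3, |2|->2, |7|->4, |8|->5.5, |1|->1
Step 3: Attach original signs; sum ranks with positive sign and with negative sign.
W+ = 3 + 2 + 5.5 = 10.5
W- = 5.5 + 4 + 1 = 10.5
(Check: W+ + W- = 21 should equal n(n+1)/2 = 21.)
Step 4: Test statistic W = min(W+, W-) = 10.5.
Step 5: Ties in |d|, so use the tie-corrected normal approximation.
        E[W] = n(n+1)/4 = 6*7/4 = 10.5.
        Tie groups: |d|=8 (t=2); sum(t^3 - t) = 6.
        Var[W] = n(n+1)(2n+1)/24 - sum(t^3-t)/48 = 546/24 - 6/48 = 22.625.
        z = (W - E[W]) / sqrt(Var[W]) = (10.5 - 10.5) / 4.7566 = 0.0000.
        Two-sided p = 2*Phi(z) = 1.000000.
Step 6: alpha = 0.1. fail to reject H0.

W+ = 10.5, W- = 10.5, W = min = 10.5, p = 1.000000, fail to reject H0.


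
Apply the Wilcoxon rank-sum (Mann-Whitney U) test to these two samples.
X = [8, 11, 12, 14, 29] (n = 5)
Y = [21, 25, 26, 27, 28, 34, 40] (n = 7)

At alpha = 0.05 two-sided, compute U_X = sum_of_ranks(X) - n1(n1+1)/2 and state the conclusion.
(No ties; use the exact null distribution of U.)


Step 1: Combine and sort all 12 observations; assign midranks.
sorted (value, group): (8,X), (11,X), (12,X), (14,X), (21,Y), (25,Y), (26,Y), (27,Y), (28,Y), (29,X), (34,Y), (40,Y)
ranks: 8->1, 11->2, 12->3, 14->4, 21->5, 25->6, 26->7, 27->8, 28->9, 29->10, 34->11, 40->12
Step 2: Rank sum for X: R1 = 1 + 2 + 3 + 4 + 10 = 20.
Step 3: U_X = R1 - n1(n1+1)/2 = 20 - 5*6/2 = 20 - 15 = 5.
       U_Y = n1*n2 - U_X = 35 - 5 = 30.
Step 4: No ties, so the exact null distribution of U (based on enumerating the C(12,5) = 792 equally likely rank assignments) gives the two-sided p-value.
Step 5: p-value = 0.047980; compare to alpha = 0.05. reject H0.

U_X = 5, p = 0.047980, reject H0 at alpha = 0.05.


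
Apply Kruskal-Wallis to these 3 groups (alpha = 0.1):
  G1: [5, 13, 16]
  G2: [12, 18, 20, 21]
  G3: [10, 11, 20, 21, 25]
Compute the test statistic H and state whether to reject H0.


Step 1: Combine all N = 12 observations and assign midranks.
sorted (value, group, rank): (5,G1,1), (10,G3,2), (11,G3,3), (12,G2,4), (13,G1,5), (16,G1,6), (18,G2,7), (20,G2,8.5), (20,G3,8.5), (21,G2,10.5), (21,G3,10.5), (25,G3,12)
Step 2: Sum ranks within each group.
R_1 = 12 (n_1 = 3)
R_2 = 30 (n_2 = 4)
R_3 = 36 (n_3 = 5)
Step 3: H = 12/(N(N+1)) * sum(R_i^2/n_i) - 3(N+1)
     = 12/(12*13) * (12^2/3 + 30^2/4 + 36^2/5) - 3*13
     = 0.076923 * 532.2 - 39
     = 1.938462.
Step 4: Ties present; correction factor C = 1 - 12/(12^3 - 12) = 0.993007. Corrected H = 1.938462 / 0.993007 = 1.952113.
Step 5: Under H0, H ~ chi^2(2); p-value = 0.376794.
Step 6: alpha = 0.1. fail to reject H0.

H = 1.9521, df = 2, p = 0.376794, fail to reject H0.


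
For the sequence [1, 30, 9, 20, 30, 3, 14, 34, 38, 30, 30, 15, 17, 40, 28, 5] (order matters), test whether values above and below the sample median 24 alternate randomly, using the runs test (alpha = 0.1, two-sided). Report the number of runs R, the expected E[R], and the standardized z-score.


Step 1: Compute median = 24; label A = above, B = below.
Labels in order: BABBABBAAAABBAAB  (n_A = 8, n_B = 8)
Step 2: Count runs R = 9.
Step 3: Under H0 (random ordering), E[R] = 2*n_A*n_B/(n_A+n_B) + 1 = 2*8*8/16 + 1 = 9.0000.
        Var[R] = 2*n_A*n_B*(2*n_A*n_B - n_A - n_B) / ((n_A+n_B)^2 * (n_A+n_B-1)) = 14336/3840 = 3.7333.
        SD[R] = 1.9322.
Step 4: R = E[R], so z = 0 with no continuity correction.
Step 5: Two-sided p-value via normal approximation = 2*(1 - Phi(|z|)) = 1.000000.
Step 6: alpha = 0.1. fail to reject H0.

R = 9, z = 0.0000, p = 1.000000, fail to reject H0.


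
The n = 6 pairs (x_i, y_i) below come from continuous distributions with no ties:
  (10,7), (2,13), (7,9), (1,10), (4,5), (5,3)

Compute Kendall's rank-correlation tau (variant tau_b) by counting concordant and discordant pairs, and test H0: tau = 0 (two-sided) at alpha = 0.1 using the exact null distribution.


Step 1: Enumerate the 15 unordered pairs (i,j) with i<j and classify each by sign(x_j-x_i) * sign(y_j-y_i).
  (1,2):dx=-8,dy=+6->D; (1,3):dx=-3,dy=+2->D; (1,4):dx=-9,dy=+3->D; (1,5):dx=-6,dy=-2->C
  (1,6):dx=-5,dy=-4->C; (2,3):dx=+5,dy=-4->D; (2,4):dx=-1,dy=-3->C; (2,5):dx=+2,dy=-8->D
  (2,6):dx=+3,dy=-10->D; (3,4):dx=-6,dy=+1->D; (3,5):dx=-3,dy=-4->C; (3,6):dx=-2,dy=-6->C
  (4,5):dx=+3,dy=-5->D; (4,6):dx=+4,dy=-7->D; (5,6):dx=+1,dy=-2->D
Step 2: C = 5, D = 10, total pairs = 15.
Step 3: tau = (C - D)/(n(n-1)/2) = (5 - 10)/15 = -0.333333.
Step 4: Exact two-sided p-value (enumerate n! = 720 permutations of y under H0): p = 0.469444.
Step 5: alpha = 0.1. fail to reject H0.

tau_b = -0.3333 (C=5, D=10), p = 0.469444, fail to reject H0.


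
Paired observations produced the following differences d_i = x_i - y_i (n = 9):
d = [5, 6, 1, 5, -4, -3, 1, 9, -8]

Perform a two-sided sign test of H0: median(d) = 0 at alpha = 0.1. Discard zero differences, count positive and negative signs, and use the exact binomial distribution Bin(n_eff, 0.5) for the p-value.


Step 1: Discard zero differences. Original n = 9; n_eff = number of nonzero differences = 9.
Nonzero differences (with sign): +5, +6, +1, +5, -4, -3, +1, +9, -8
Step 2: Count signs: positive = 6, negative = 3.
Step 3: Under H0: P(positive) = 0.5, so the number of positives S ~ Bin(9, 0.5).
Step 4: Two-sided exact p-value = sum of Bin(9,0.5) probabilities at or below the observed probability = 0.507812.
Step 5: alpha = 0.1. fail to reject H0.

n_eff = 9, pos = 6, neg = 3, p = 0.507812, fail to reject H0.


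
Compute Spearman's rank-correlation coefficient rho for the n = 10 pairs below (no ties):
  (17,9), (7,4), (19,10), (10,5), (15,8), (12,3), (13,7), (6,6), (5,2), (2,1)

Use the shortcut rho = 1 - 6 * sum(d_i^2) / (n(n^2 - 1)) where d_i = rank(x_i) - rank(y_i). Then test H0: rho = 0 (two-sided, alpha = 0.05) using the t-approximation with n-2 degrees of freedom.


Step 1: Rank x and y separately (midranks; no ties here).
rank(x): 17->9, 7->4, 19->10, 10->5, 15->8, 12->6, 13->7, 6->3, 5->2, 2->1
rank(y): 9->9, 4->4, 10->10, 5->5, 8->8, 3->3, 7->7, 6->6, 2->2, 1->1
Step 2: d_i = R_x(i) - R_y(i); compute d_i^2.
  (9-9)^2=0, (4-4)^2=0, (10-10)^2=0, (5-5)^2=0, (8-8)^2=0, (6-3)^2=9, (7-7)^2=0, (3-6)^2=9, (2-2)^2=0, (1-1)^2=0
sum(d^2) = 18.
Step 3: rho = 1 - 6*18 / (10*(10^2 - 1)) = 1 - 108/990 = 0.890909.
Step 4: Under H0, t = rho * sqrt((n-2)/(1-rho^2)) = 5.5482 ~ t(8).
Step 5: Two-sided p-value from the t-distribution with 8 df = 0.000542.
Step 6: alpha = 0.05. reject H0.

rho = 0.8909, p = 0.000542, reject H0 at alpha = 0.05.


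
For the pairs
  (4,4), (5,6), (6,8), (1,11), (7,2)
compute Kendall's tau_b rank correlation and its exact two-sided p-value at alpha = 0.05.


Step 1: Enumerate the 10 unordered pairs (i,j) with i<j and classify each by sign(x_j-x_i) * sign(y_j-y_i).
  (1,2):dx=+1,dy=+2->C; (1,3):dx=+2,dy=+4->C; (1,4):dx=-3,dy=+7->D; (1,5):dx=+3,dy=-2->D
  (2,3):dx=+1,dy=+2->C; (2,4):dx=-4,dy=+5->D; (2,5):dx=+2,dy=-4->D; (3,4):dx=-5,dy=+3->D
  (3,5):dx=+1,dy=-6->D; (4,5):dx=+6,dy=-9->D
Step 2: C = 3, D = 7, total pairs = 10.
Step 3: tau = (C - D)/(n(n-1)/2) = (3 - 7)/10 = -0.400000.
Step 4: Exact two-sided p-value (enumerate n! = 120 permutations of y under H0): p = 0.483333.
Step 5: alpha = 0.05. fail to reject H0.

tau_b = -0.4000 (C=3, D=7), p = 0.483333, fail to reject H0.


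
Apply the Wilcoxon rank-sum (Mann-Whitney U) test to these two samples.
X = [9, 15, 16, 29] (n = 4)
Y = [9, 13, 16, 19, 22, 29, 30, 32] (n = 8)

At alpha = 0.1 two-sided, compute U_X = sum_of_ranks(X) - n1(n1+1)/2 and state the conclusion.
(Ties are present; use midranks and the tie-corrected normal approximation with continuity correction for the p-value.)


Step 1: Combine and sort all 12 observations; assign midranks.
sorted (value, group): (9,X), (9,Y), (13,Y), (15,X), (16,X), (16,Y), (19,Y), (22,Y), (29,X), (29,Y), (30,Y), (32,Y)
ranks: 9->1.5, 9->1.5, 13->3, 15->4, 16->5.5, 16->5.5, 19->7, 22->8, 29->9.5, 29->9.5, 30->11, 32->12
Step 2: Rank sum for X: R1 = 1.5 + 4 + 5.5 + 9.5 = 20.5.
Step 3: U_X = R1 - n1(n1+1)/2 = 20.5 - 4*5/2 = 20.5 - 10 = 10.5.
       U_Y = n1*n2 - U_X = 32 - 10.5 = 21.5.
Step 4: Ties are present, so use the tie-corrected normal approximation (with continuity correction) for the p-value.
Step 5: p-value = 0.393273; compare to alpha = 0.1. fail to reject H0.

U_X = 10.5, p = 0.393273, fail to reject H0 at alpha = 0.1.


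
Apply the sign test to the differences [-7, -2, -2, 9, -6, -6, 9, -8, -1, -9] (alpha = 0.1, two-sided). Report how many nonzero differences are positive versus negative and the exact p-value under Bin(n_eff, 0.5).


Step 1: Discard zero differences. Original n = 10; n_eff = number of nonzero differences = 10.
Nonzero differences (with sign): -7, -2, -2, +9, -6, -6, +9, -8, -1, -9
Step 2: Count signs: positive = 2, negative = 8.
Step 3: Under H0: P(positive) = 0.5, so the number of positives S ~ Bin(10, 0.5).
Step 4: Two-sided exact p-value = sum of Bin(10,0.5) probabilities at or below the observed probability = 0.109375.
Step 5: alpha = 0.1. fail to reject H0.

n_eff = 10, pos = 2, neg = 8, p = 0.109375, fail to reject H0.


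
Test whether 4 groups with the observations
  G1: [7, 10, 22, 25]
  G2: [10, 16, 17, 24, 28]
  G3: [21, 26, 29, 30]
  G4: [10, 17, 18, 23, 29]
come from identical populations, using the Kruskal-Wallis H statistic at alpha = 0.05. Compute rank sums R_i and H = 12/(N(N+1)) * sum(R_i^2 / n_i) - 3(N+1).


Step 1: Combine all N = 18 observations and assign midranks.
sorted (value, group, rank): (7,G1,1), (10,G1,3), (10,G2,3), (10,G4,3), (16,G2,5), (17,G2,6.5), (17,G4,6.5), (18,G4,8), (21,G3,9), (22,G1,10), (23,G4,11), (24,G2,12), (25,G1,13), (26,G3,14), (28,G2,15), (29,G3,16.5), (29,G4,16.5), (30,G3,18)
Step 2: Sum ranks within each group.
R_1 = 27 (n_1 = 4)
R_2 = 41.5 (n_2 = 5)
R_3 = 57.5 (n_3 = 4)
R_4 = 45 (n_4 = 5)
Step 3: H = 12/(N(N+1)) * sum(R_i^2/n_i) - 3(N+1)
     = 12/(18*19) * (27^2/4 + 41.5^2/5 + 57.5^2/4 + 45^2/5) - 3*19
     = 0.035088 * 1758.26 - 57
     = 4.693421.
Step 4: Ties present; correction factor C = 1 - 36/(18^3 - 18) = 0.993808. Corrected H = 4.693421 / 0.993808 = 4.722664.
Step 5: Under H0, H ~ chi^2(3); p-value = 0.193269.
Step 6: alpha = 0.05. fail to reject H0.

H = 4.7227, df = 3, p = 0.193269, fail to reject H0.


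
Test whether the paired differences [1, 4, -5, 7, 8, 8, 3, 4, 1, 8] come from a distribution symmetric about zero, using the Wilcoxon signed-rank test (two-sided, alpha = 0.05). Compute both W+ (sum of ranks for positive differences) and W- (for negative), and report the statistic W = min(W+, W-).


Step 1: Drop any zero differences (none here) and take |d_i|.
|d| = [1, 4, 5, 7, 8, 8, 3, 4, 1, 8]
Step 2: Midrank |d_i| (ties get averaged ranks).
ranks: |1|->1.5, |4|->4.5, |5|->6, |7|->7, |8|->9, |8|->9, |3|->3, |4|->4.5, |1|->1.5, |8|->9
Step 3: Attach original signs; sum ranks with positive sign and with negative sign.
W+ = 1.5 + 4.5 + 7 + 9 + 9 + 3 + 4.5 + 1.5 + 9 = 49
W- = 6 = 6
(Check: W+ + W- = 55 should equal n(n+1)/2 = 55.)
Step 4: Test statistic W = min(W+, W-) = 6.
Step 5: Ties in |d|, so use the tie-corrected normal approximation.
        E[W] = n(n+1)/4 = 10*11/4 = 27.5.
        Tie groups: |d|=1 (t=2), |d|=4 (t=2), |d|=8 (t=3); sum(t^3 - t) = 36.
        Var[W] = n(n+1)(2n+1)/24 - sum(t^3-t)/48 = 2310/24 - 36/48 = 95.5.
        z = (W - E[W]) / sqrt(Var[W]) = (6 - 27.5) / 9.7724 = -2.2001.
        Two-sided p = 2*Phi(z) = 0.027802.
Step 6: alpha = 0.05. reject H0.

W+ = 49, W- = 6, W = min = 6, p = 0.027802, reject H0.


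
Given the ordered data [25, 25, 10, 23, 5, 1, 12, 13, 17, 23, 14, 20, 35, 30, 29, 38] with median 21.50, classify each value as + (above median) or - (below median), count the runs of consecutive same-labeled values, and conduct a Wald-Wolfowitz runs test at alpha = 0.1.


Step 1: Compute median = 21.50; label A = above, B = below.
Labels in order: AABABBBBBABBAAAA  (n_A = 8, n_B = 8)
Step 2: Count runs R = 7.
Step 3: Under H0 (random ordering), E[R] = 2*n_A*n_B/(n_A+n_B) + 1 = 2*8*8/16 + 1 = 9.0000.
        Var[R] = 2*n_A*n_B*(2*n_A*n_B - n_A - n_B) / ((n_A+n_B)^2 * (n_A+n_B-1)) = 14336/3840 = 3.7333.
        SD[R] = 1.9322.
Step 4: Continuity-corrected z = (R + 0.5 - E[R]) / SD[R] = (7 + 0.5 - 9.0000) / 1.9322 = -0.7763.
Step 5: Two-sided p-value via normal approximation = 2*(1 - Phi(|z|)) = 0.437558.
Step 6: alpha = 0.1. fail to reject H0.

R = 7, z = -0.7763, p = 0.437558, fail to reject H0.


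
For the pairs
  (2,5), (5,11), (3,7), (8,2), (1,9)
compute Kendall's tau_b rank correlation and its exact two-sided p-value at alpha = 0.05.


Step 1: Enumerate the 10 unordered pairs (i,j) with i<j and classify each by sign(x_j-x_i) * sign(y_j-y_i).
  (1,2):dx=+3,dy=+6->C; (1,3):dx=+1,dy=+2->C; (1,4):dx=+6,dy=-3->D; (1,5):dx=-1,dy=+4->D
  (2,3):dx=-2,dy=-4->C; (2,4):dx=+3,dy=-9->D; (2,5):dx=-4,dy=-2->C; (3,4):dx=+5,dy=-5->D
  (3,5):dx=-2,dy=+2->D; (4,5):dx=-7,dy=+7->D
Step 2: C = 4, D = 6, total pairs = 10.
Step 3: tau = (C - D)/(n(n-1)/2) = (4 - 6)/10 = -0.200000.
Step 4: Exact two-sided p-value (enumerate n! = 120 permutations of y under H0): p = 0.816667.
Step 5: alpha = 0.05. fail to reject H0.

tau_b = -0.2000 (C=4, D=6), p = 0.816667, fail to reject H0.


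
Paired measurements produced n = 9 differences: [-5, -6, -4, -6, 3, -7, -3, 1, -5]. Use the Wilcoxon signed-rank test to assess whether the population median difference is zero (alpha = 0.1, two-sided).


Step 1: Drop any zero differences (none here) and take |d_i|.
|d| = [5, 6, 4, 6, 3, 7, 3, 1, 5]
Step 2: Midrank |d_i| (ties get averaged ranks).
ranks: |5|->5.5, |6|->7.5, |4|->4, |6|->7.5, |3|->2.5, |7|->9, |3|->2.5, |1|->1, |5|->5.5
Step 3: Attach original signs; sum ranks with positive sign and with negative sign.
W+ = 2.5 + 1 = 3.5
W- = 5.5 + 7.5 + 4 + 7.5 + 9 + 2.5 + 5.5 = 41.5
(Check: W+ + W- = 45 should equal n(n+1)/2 = 45.)
Step 4: Test statistic W = min(W+, W-) = 3.5.
Step 5: Ties in |d|, so use the tie-corrected normal approximation.
        E[W] = n(n+1)/4 = 9*10/4 = 22.5.
        Tie groups: |d|=3 (t=2), |d|=5 (t=2), |d|=6 (t=2); sum(t^3 - t) = 18.
        Var[W] = n(n+1)(2n+1)/24 - sum(t^3-t)/48 = 1710/24 - 18/48 = 70.875.
        z = (W - E[W]) / sqrt(Var[W]) = (3.5 - 22.5) / 8.4187 = -2.2569.
        Two-sided p = 2*Phi(z) = 0.024016.
Step 6: alpha = 0.1. reject H0.

W+ = 3.5, W- = 41.5, W = min = 3.5, p = 0.024016, reject H0.


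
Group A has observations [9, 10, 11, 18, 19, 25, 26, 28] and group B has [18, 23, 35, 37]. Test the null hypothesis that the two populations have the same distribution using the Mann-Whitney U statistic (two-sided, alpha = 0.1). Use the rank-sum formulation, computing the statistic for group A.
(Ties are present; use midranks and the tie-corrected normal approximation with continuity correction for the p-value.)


Step 1: Combine and sort all 12 observations; assign midranks.
sorted (value, group): (9,X), (10,X), (11,X), (18,X), (18,Y), (19,X), (23,Y), (25,X), (26,X), (28,X), (35,Y), (37,Y)
ranks: 9->1, 10->2, 11->3, 18->4.5, 18->4.5, 19->6, 23->7, 25->8, 26->9, 28->10, 35->11, 37->12
Step 2: Rank sum for X: R1 = 1 + 2 + 3 + 4.5 + 6 + 8 + 9 + 10 = 43.5.
Step 3: U_X = R1 - n1(n1+1)/2 = 43.5 - 8*9/2 = 43.5 - 36 = 7.5.
       U_Y = n1*n2 - U_X = 32 - 7.5 = 24.5.
Step 4: Ties are present, so use the tie-corrected normal approximation (with continuity correction) for the p-value.
Step 5: p-value = 0.173478; compare to alpha = 0.1. fail to reject H0.

U_X = 7.5, p = 0.173478, fail to reject H0 at alpha = 0.1.


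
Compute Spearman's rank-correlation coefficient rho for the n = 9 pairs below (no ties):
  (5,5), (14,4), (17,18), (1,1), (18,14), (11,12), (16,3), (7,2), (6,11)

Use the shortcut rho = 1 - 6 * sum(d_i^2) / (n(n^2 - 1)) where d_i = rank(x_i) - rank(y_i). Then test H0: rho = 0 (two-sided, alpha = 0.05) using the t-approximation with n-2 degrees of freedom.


Step 1: Rank x and y separately (midranks; no ties here).
rank(x): 5->2, 14->6, 17->8, 1->1, 18->9, 11->5, 16->7, 7->4, 6->3
rank(y): 5->5, 4->4, 18->9, 1->1, 14->8, 12->7, 3->3, 2->2, 11->6
Step 2: d_i = R_x(i) - R_y(i); compute d_i^2.
  (2-5)^2=9, (6-4)^2=4, (8-9)^2=1, (1-1)^2=0, (9-8)^2=1, (5-7)^2=4, (7-3)^2=16, (4-2)^2=4, (3-6)^2=9
sum(d^2) = 48.
Step 3: rho = 1 - 6*48 / (9*(9^2 - 1)) = 1 - 288/720 = 0.600000.
Step 4: Under H0, t = rho * sqrt((n-2)/(1-rho^2)) = 1.9843 ~ t(7).
Step 5: Two-sided p-value from the t-distribution with 7 df = 0.087623.
Step 6: alpha = 0.05. fail to reject H0.

rho = 0.6000, p = 0.087623, fail to reject H0 at alpha = 0.05.


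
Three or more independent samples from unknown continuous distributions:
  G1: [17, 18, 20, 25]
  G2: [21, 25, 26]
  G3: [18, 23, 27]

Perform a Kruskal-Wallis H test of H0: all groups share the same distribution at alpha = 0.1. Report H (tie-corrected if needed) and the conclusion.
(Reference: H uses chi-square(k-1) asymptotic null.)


Step 1: Combine all N = 10 observations and assign midranks.
sorted (value, group, rank): (17,G1,1), (18,G1,2.5), (18,G3,2.5), (20,G1,4), (21,G2,5), (23,G3,6), (25,G1,7.5), (25,G2,7.5), (26,G2,9), (27,G3,10)
Step 2: Sum ranks within each group.
R_1 = 15 (n_1 = 4)
R_2 = 21.5 (n_2 = 3)
R_3 = 18.5 (n_3 = 3)
Step 3: H = 12/(N(N+1)) * sum(R_i^2/n_i) - 3(N+1)
     = 12/(10*11) * (15^2/4 + 21.5^2/3 + 18.5^2/3) - 3*11
     = 0.109091 * 324.417 - 33
     = 2.390909.
Step 4: Ties present; correction factor C = 1 - 12/(10^3 - 10) = 0.987879. Corrected H = 2.390909 / 0.987879 = 2.420245.
Step 5: Under H0, H ~ chi^2(2); p-value = 0.298161.
Step 6: alpha = 0.1. fail to reject H0.

H = 2.4202, df = 2, p = 0.298161, fail to reject H0.


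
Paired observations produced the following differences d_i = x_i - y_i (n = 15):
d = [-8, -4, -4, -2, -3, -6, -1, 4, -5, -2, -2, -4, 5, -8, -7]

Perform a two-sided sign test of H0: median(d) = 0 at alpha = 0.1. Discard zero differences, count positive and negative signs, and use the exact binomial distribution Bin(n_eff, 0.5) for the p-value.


Step 1: Discard zero differences. Original n = 15; n_eff = number of nonzero differences = 15.
Nonzero differences (with sign): -8, -4, -4, -2, -3, -6, -1, +4, -5, -2, -2, -4, +5, -8, -7
Step 2: Count signs: positive = 2, negative = 13.
Step 3: Under H0: P(positive) = 0.5, so the number of positives S ~ Bin(15, 0.5).
Step 4: Two-sided exact p-value = sum of Bin(15,0.5) probabilities at or below the observed probability = 0.007385.
Step 5: alpha = 0.1. reject H0.

n_eff = 15, pos = 2, neg = 13, p = 0.007385, reject H0.


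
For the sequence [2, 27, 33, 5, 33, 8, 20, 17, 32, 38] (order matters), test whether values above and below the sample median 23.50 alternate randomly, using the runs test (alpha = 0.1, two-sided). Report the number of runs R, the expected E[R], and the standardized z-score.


Step 1: Compute median = 23.50; label A = above, B = below.
Labels in order: BAABABBBAA  (n_A = 5, n_B = 5)
Step 2: Count runs R = 6.
Step 3: Under H0 (random ordering), E[R] = 2*n_A*n_B/(n_A+n_B) + 1 = 2*5*5/10 + 1 = 6.0000.
        Var[R] = 2*n_A*n_B*(2*n_A*n_B - n_A - n_B) / ((n_A+n_B)^2 * (n_A+n_B-1)) = 2000/900 = 2.2222.
        SD[R] = 1.4907.
Step 4: R = E[R], so z = 0 with no continuity correction.
Step 5: Two-sided p-value via normal approximation = 2*(1 - Phi(|z|)) = 1.000000.
Step 6: alpha = 0.1. fail to reject H0.

R = 6, z = 0.0000, p = 1.000000, fail to reject H0.


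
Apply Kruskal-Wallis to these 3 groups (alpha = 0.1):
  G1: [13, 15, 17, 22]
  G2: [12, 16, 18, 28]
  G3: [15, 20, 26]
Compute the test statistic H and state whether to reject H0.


Step 1: Combine all N = 11 observations and assign midranks.
sorted (value, group, rank): (12,G2,1), (13,G1,2), (15,G1,3.5), (15,G3,3.5), (16,G2,5), (17,G1,6), (18,G2,7), (20,G3,8), (22,G1,9), (26,G3,10), (28,G2,11)
Step 2: Sum ranks within each group.
R_1 = 20.5 (n_1 = 4)
R_2 = 24 (n_2 = 4)
R_3 = 21.5 (n_3 = 3)
Step 3: H = 12/(N(N+1)) * sum(R_i^2/n_i) - 3(N+1)
     = 12/(11*12) * (20.5^2/4 + 24^2/4 + 21.5^2/3) - 3*12
     = 0.090909 * 403.146 - 36
     = 0.649621.
Step 4: Ties present; correction factor C = 1 - 6/(11^3 - 11) = 0.995455. Corrected H = 0.649621 / 0.995455 = 0.652588.
Step 5: Under H0, H ~ chi^2(2); p-value = 0.721593.
Step 6: alpha = 0.1. fail to reject H0.

H = 0.6526, df = 2, p = 0.721593, fail to reject H0.


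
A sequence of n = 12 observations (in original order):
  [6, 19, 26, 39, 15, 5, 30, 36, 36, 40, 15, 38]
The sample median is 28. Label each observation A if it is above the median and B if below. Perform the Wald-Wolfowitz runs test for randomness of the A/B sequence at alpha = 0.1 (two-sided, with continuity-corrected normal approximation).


Step 1: Compute median = 28; label A = above, B = below.
Labels in order: BBBABBAAAABA  (n_A = 6, n_B = 6)
Step 2: Count runs R = 6.
Step 3: Under H0 (random ordering), E[R] = 2*n_A*n_B/(n_A+n_B) + 1 = 2*6*6/12 + 1 = 7.0000.
        Var[R] = 2*n_A*n_B*(2*n_A*n_B - n_A - n_B) / ((n_A+n_B)^2 * (n_A+n_B-1)) = 4320/1584 = 2.7273.
        SD[R] = 1.6514.
Step 4: Continuity-corrected z = (R + 0.5 - E[R]) / SD[R] = (6 + 0.5 - 7.0000) / 1.6514 = -0.3028.
Step 5: Two-sided p-value via normal approximation = 2*(1 - Phi(|z|)) = 0.762069.
Step 6: alpha = 0.1. fail to reject H0.

R = 6, z = -0.3028, p = 0.762069, fail to reject H0.


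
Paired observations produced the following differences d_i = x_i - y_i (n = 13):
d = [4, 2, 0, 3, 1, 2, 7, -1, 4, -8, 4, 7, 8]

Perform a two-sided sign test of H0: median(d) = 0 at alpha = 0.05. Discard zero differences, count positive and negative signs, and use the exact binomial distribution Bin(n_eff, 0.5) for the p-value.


Step 1: Discard zero differences. Original n = 13; n_eff = number of nonzero differences = 12.
Nonzero differences (with sign): +4, +2, +3, +1, +2, +7, -1, +4, -8, +4, +7, +8
Step 2: Count signs: positive = 10, negative = 2.
Step 3: Under H0: P(positive) = 0.5, so the number of positives S ~ Bin(12, 0.5).
Step 4: Two-sided exact p-value = sum of Bin(12,0.5) probabilities at or below the observed probability = 0.038574.
Step 5: alpha = 0.05. reject H0.

n_eff = 12, pos = 10, neg = 2, p = 0.038574, reject H0.


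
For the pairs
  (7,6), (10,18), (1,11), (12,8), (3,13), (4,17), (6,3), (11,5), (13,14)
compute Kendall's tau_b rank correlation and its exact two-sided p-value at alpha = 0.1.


Step 1: Enumerate the 36 unordered pairs (i,j) with i<j and classify each by sign(x_j-x_i) * sign(y_j-y_i).
  (1,2):dx=+3,dy=+12->C; (1,3):dx=-6,dy=+5->D; (1,4):dx=+5,dy=+2->C; (1,5):dx=-4,dy=+7->D
  (1,6):dx=-3,dy=+11->D; (1,7):dx=-1,dy=-3->C; (1,8):dx=+4,dy=-1->D; (1,9):dx=+6,dy=+8->C
  (2,3):dx=-9,dy=-7->C; (2,4):dx=+2,dy=-10->D; (2,5):dx=-7,dy=-5->C; (2,6):dx=-6,dy=-1->C
  (2,7):dx=-4,dy=-15->C; (2,8):dx=+1,dy=-13->D; (2,9):dx=+3,dy=-4->D; (3,4):dx=+11,dy=-3->D
  (3,5):dx=+2,dy=+2->C; (3,6):dx=+3,dy=+6->C; (3,7):dx=+5,dy=-8->D; (3,8):dx=+10,dy=-6->D
  (3,9):dx=+12,dy=+3->C; (4,5):dx=-9,dy=+5->D; (4,6):dx=-8,dy=+9->D; (4,7):dx=-6,dy=-5->C
  (4,8):dx=-1,dy=-3->C; (4,9):dx=+1,dy=+6->C; (5,6):dx=+1,dy=+4->C; (5,7):dx=+3,dy=-10->D
  (5,8):dx=+8,dy=-8->D; (5,9):dx=+10,dy=+1->C; (6,7):dx=+2,dy=-14->D; (6,8):dx=+7,dy=-12->D
  (6,9):dx=+9,dy=-3->D; (7,8):dx=+5,dy=+2->C; (7,9):dx=+7,dy=+11->C; (8,9):dx=+2,dy=+9->C
Step 2: C = 19, D = 17, total pairs = 36.
Step 3: tau = (C - D)/(n(n-1)/2) = (19 - 17)/36 = 0.055556.
Step 4: Exact two-sided p-value (enumerate n! = 362880 permutations of y under H0): p = 0.919455.
Step 5: alpha = 0.1. fail to reject H0.

tau_b = 0.0556 (C=19, D=17), p = 0.919455, fail to reject H0.


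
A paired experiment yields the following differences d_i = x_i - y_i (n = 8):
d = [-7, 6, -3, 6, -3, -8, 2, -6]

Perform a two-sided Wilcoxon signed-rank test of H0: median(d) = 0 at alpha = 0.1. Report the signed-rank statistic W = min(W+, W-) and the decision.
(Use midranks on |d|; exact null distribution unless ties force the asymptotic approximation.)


Step 1: Drop any zero differences (none here) and take |d_i|.
|d| = [7, 6, 3, 6, 3, 8, 2, 6]
Step 2: Midrank |d_i| (ties get averaged ranks).
ranks: |7|->7, |6|->5, |3|->2.5, |6|->5, |3|->2.5, |8|->8, |2|->1, |6|->5
Step 3: Attach original signs; sum ranks with positive sign and with negative sign.
W+ = 5 + 5 + 1 = 11
W- = 7 + 2.5 + 2.5 + 8 + 5 = 25
(Check: W+ + W- = 36 should equal n(n+1)/2 = 36.)
Step 4: Test statistic W = min(W+, W-) = 11.
Step 5: Ties in |d|, so use the tie-corrected normal approximation.
        E[W] = n(n+1)/4 = 8*9/4 = 18.
        Tie groups: |d|=3 (t=2), |d|=6 (t=3); sum(t^3 - t) = 30.
        Var[W] = n(n+1)(2n+1)/24 - sum(t^3-t)/48 = 1224/24 - 30/48 = 50.375.
        z = (W - E[W]) / sqrt(Var[W]) = (11 - 18) / 7.0975 = -0.9863.
        Two-sided p = 2*Phi(z) = 0.324007.
Step 6: alpha = 0.1. fail to reject H0.

W+ = 11, W- = 25, W = min = 11, p = 0.324007, fail to reject H0.


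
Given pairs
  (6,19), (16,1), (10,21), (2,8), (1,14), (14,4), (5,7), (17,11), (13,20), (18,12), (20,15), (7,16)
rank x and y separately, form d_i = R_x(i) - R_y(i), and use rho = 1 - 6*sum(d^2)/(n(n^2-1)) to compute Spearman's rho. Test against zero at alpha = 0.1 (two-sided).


Step 1: Rank x and y separately (midranks; no ties here).
rank(x): 6->4, 16->9, 10->6, 2->2, 1->1, 14->8, 5->3, 17->10, 13->7, 18->11, 20->12, 7->5
rank(y): 19->10, 1->1, 21->12, 8->4, 14->7, 4->2, 7->3, 11->5, 20->11, 12->6, 15->8, 16->9
Step 2: d_i = R_x(i) - R_y(i); compute d_i^2.
  (4-10)^2=36, (9-1)^2=64, (6-12)^2=36, (2-4)^2=4, (1-7)^2=36, (8-2)^2=36, (3-3)^2=0, (10-5)^2=25, (7-11)^2=16, (11-6)^2=25, (12-8)^2=16, (5-9)^2=16
sum(d^2) = 310.
Step 3: rho = 1 - 6*310 / (12*(12^2 - 1)) = 1 - 1860/1716 = -0.083916.
Step 4: Under H0, t = rho * sqrt((n-2)/(1-rho^2)) = -0.2663 ~ t(10).
Step 5: Two-sided p-value from the t-distribution with 10 df = 0.795415.
Step 6: alpha = 0.1. fail to reject H0.

rho = -0.0839, p = 0.795415, fail to reject H0 at alpha = 0.1.


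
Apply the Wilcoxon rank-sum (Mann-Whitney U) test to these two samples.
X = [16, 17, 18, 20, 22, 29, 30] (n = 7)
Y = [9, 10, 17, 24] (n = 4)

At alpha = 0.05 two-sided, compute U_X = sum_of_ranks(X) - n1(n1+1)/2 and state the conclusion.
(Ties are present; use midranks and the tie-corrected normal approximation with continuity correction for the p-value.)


Step 1: Combine and sort all 11 observations; assign midranks.
sorted (value, group): (9,Y), (10,Y), (16,X), (17,X), (17,Y), (18,X), (20,X), (22,X), (24,Y), (29,X), (30,X)
ranks: 9->1, 10->2, 16->3, 17->4.5, 17->4.5, 18->6, 20->7, 22->8, 24->9, 29->10, 30->11
Step 2: Rank sum for X: R1 = 3 + 4.5 + 6 + 7 + 8 + 10 + 11 = 49.5.
Step 3: U_X = R1 - n1(n1+1)/2 = 49.5 - 7*8/2 = 49.5 - 28 = 21.5.
       U_Y = n1*n2 - U_X = 28 - 21.5 = 6.5.
Step 4: Ties are present, so use the tie-corrected normal approximation (with continuity correction) for the p-value.
Step 5: p-value = 0.184875; compare to alpha = 0.05. fail to reject H0.

U_X = 21.5, p = 0.184875, fail to reject H0 at alpha = 0.05.


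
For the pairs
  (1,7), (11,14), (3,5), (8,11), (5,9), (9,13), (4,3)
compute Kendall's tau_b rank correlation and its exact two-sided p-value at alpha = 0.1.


Step 1: Enumerate the 21 unordered pairs (i,j) with i<j and classify each by sign(x_j-x_i) * sign(y_j-y_i).
  (1,2):dx=+10,dy=+7->C; (1,3):dx=+2,dy=-2->D; (1,4):dx=+7,dy=+4->C; (1,5):dx=+4,dy=+2->C
  (1,6):dx=+8,dy=+6->C; (1,7):dx=+3,dy=-4->D; (2,3):dx=-8,dy=-9->C; (2,4):dx=-3,dy=-3->C
  (2,5):dx=-6,dy=-5->C; (2,6):dx=-2,dy=-1->C; (2,7):dx=-7,dy=-11->C; (3,4):dx=+5,dy=+6->C
  (3,5):dx=+2,dy=+4->C; (3,6):dx=+6,dy=+8->C; (3,7):dx=+1,dy=-2->D; (4,5):dx=-3,dy=-2->C
  (4,6):dx=+1,dy=+2->C; (4,7):dx=-4,dy=-8->C; (5,6):dx=+4,dy=+4->C; (5,7):dx=-1,dy=-6->C
  (6,7):dx=-5,dy=-10->C
Step 2: C = 18, D = 3, total pairs = 21.
Step 3: tau = (C - D)/(n(n-1)/2) = (18 - 3)/21 = 0.714286.
Step 4: Exact two-sided p-value (enumerate n! = 5040 permutations of y under H0): p = 0.030159.
Step 5: alpha = 0.1. reject H0.

tau_b = 0.7143 (C=18, D=3), p = 0.030159, reject H0.


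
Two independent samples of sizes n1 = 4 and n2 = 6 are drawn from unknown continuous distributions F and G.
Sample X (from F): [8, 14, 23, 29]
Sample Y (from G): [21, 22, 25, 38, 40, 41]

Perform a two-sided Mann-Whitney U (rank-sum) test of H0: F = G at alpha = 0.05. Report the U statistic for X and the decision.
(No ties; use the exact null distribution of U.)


Step 1: Combine and sort all 10 observations; assign midranks.
sorted (value, group): (8,X), (14,X), (21,Y), (22,Y), (23,X), (25,Y), (29,X), (38,Y), (40,Y), (41,Y)
ranks: 8->1, 14->2, 21->3, 22->4, 23->5, 25->6, 29->7, 38->8, 40->9, 41->10
Step 2: Rank sum for X: R1 = 1 + 2 + 5 + 7 = 15.
Step 3: U_X = R1 - n1(n1+1)/2 = 15 - 4*5/2 = 15 - 10 = 5.
       U_Y = n1*n2 - U_X = 24 - 5 = 19.
Step 4: No ties, so the exact null distribution of U (based on enumerating the C(10,4) = 210 equally likely rank assignments) gives the two-sided p-value.
Step 5: p-value = 0.171429; compare to alpha = 0.05. fail to reject H0.

U_X = 5, p = 0.171429, fail to reject H0 at alpha = 0.05.


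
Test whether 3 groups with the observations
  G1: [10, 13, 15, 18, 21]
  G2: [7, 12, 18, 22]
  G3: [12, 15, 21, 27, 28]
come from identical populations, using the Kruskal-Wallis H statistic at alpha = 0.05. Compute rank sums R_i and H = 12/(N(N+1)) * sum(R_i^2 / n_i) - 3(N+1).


Step 1: Combine all N = 14 observations and assign midranks.
sorted (value, group, rank): (7,G2,1), (10,G1,2), (12,G2,3.5), (12,G3,3.5), (13,G1,5), (15,G1,6.5), (15,G3,6.5), (18,G1,8.5), (18,G2,8.5), (21,G1,10.5), (21,G3,10.5), (22,G2,12), (27,G3,13), (28,G3,14)
Step 2: Sum ranks within each group.
R_1 = 32.5 (n_1 = 5)
R_2 = 25 (n_2 = 4)
R_3 = 47.5 (n_3 = 5)
Step 3: H = 12/(N(N+1)) * sum(R_i^2/n_i) - 3(N+1)
     = 12/(14*15) * (32.5^2/5 + 25^2/4 + 47.5^2/5) - 3*15
     = 0.057143 * 818.75 - 45
     = 1.785714.
Step 4: Ties present; correction factor C = 1 - 24/(14^3 - 14) = 0.991209. Corrected H = 1.785714 / 0.991209 = 1.801552.
Step 5: Under H0, H ~ chi^2(2); p-value = 0.406254.
Step 6: alpha = 0.05. fail to reject H0.

H = 1.8016, df = 2, p = 0.406254, fail to reject H0.


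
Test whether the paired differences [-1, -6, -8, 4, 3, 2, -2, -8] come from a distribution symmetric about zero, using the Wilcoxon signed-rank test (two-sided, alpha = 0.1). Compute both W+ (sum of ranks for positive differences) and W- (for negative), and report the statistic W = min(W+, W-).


Step 1: Drop any zero differences (none here) and take |d_i|.
|d| = [1, 6, 8, 4, 3, 2, 2, 8]
Step 2: Midrank |d_i| (ties get averaged ranks).
ranks: |1|->1, |6|->6, |8|->7.5, |4|->5, |3|->4, |2|->2.5, |2|->2.5, |8|->7.5
Step 3: Attach original signs; sum ranks with positive sign and with negative sign.
W+ = 5 + 4 + 2.5 = 11.5
W- = 1 + 6 + 7.5 + 2.5 + 7.5 = 24.5
(Check: W+ + W- = 36 should equal n(n+1)/2 = 36.)
Step 4: Test statistic W = min(W+, W-) = 11.5.
Step 5: Ties in |d|, so use the tie-corrected normal approximation.
        E[W] = n(n+1)/4 = 8*9/4 = 18.
        Tie groups: |d|=2 (t=2), |d|=8 (t=2); sum(t^3 - t) = 12.
        Var[W] = n(n+1)(2n+1)/24 - sum(t^3-t)/48 = 1224/24 - 12/48 = 50.75.
        z = (W - E[W]) / sqrt(Var[W]) = (11.5 - 18) / 7.1239 = -0.9124.
        Two-sided p = 2*Phi(z) = 0.361547.
Step 6: alpha = 0.1. fail to reject H0.

W+ = 11.5, W- = 24.5, W = min = 11.5, p = 0.361547, fail to reject H0.


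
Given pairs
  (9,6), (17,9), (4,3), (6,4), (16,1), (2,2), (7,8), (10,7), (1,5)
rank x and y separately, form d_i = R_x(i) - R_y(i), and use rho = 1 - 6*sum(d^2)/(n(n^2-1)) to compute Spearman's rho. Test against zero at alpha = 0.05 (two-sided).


Step 1: Rank x and y separately (midranks; no ties here).
rank(x): 9->6, 17->9, 4->3, 6->4, 16->8, 2->2, 7->5, 10->7, 1->1
rank(y): 6->6, 9->9, 3->3, 4->4, 1->1, 2->2, 8->8, 7->7, 5->5
Step 2: d_i = R_x(i) - R_y(i); compute d_i^2.
  (6-6)^2=0, (9-9)^2=0, (3-3)^2=0, (4-4)^2=0, (8-1)^2=49, (2-2)^2=0, (5-8)^2=9, (7-7)^2=0, (1-5)^2=16
sum(d^2) = 74.
Step 3: rho = 1 - 6*74 / (9*(9^2 - 1)) = 1 - 444/720 = 0.383333.
Step 4: Under H0, t = rho * sqrt((n-2)/(1-rho^2)) = 1.0981 ~ t(7).
Step 5: Two-sided p-value from the t-distribution with 7 df = 0.308495.
Step 6: alpha = 0.05. fail to reject H0.

rho = 0.3833, p = 0.308495, fail to reject H0 at alpha = 0.05.


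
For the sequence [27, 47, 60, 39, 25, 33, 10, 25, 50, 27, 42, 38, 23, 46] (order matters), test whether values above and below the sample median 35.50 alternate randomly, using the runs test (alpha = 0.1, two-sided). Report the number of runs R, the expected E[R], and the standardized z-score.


Step 1: Compute median = 35.50; label A = above, B = below.
Labels in order: BAAABBBBABAABA  (n_A = 7, n_B = 7)
Step 2: Count runs R = 8.
Step 3: Under H0 (random ordering), E[R] = 2*n_A*n_B/(n_A+n_B) + 1 = 2*7*7/14 + 1 = 8.0000.
        Var[R] = 2*n_A*n_B*(2*n_A*n_B - n_A - n_B) / ((n_A+n_B)^2 * (n_A+n_B-1)) = 8232/2548 = 3.2308.
        SD[R] = 1.7974.
Step 4: R = E[R], so z = 0 with no continuity correction.
Step 5: Two-sided p-value via normal approximation = 2*(1 - Phi(|z|)) = 1.000000.
Step 6: alpha = 0.1. fail to reject H0.

R = 8, z = 0.0000, p = 1.000000, fail to reject H0.


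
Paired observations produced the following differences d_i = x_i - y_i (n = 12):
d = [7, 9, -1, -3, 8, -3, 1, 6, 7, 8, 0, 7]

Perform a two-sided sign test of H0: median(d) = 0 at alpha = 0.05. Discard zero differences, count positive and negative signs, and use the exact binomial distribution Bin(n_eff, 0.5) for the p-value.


Step 1: Discard zero differences. Original n = 12; n_eff = number of nonzero differences = 11.
Nonzero differences (with sign): +7, +9, -1, -3, +8, -3, +1, +6, +7, +8, +7
Step 2: Count signs: positive = 8, negative = 3.
Step 3: Under H0: P(positive) = 0.5, so the number of positives S ~ Bin(11, 0.5).
Step 4: Two-sided exact p-value = sum of Bin(11,0.5) probabilities at or below the observed probability = 0.226562.
Step 5: alpha = 0.05. fail to reject H0.

n_eff = 11, pos = 8, neg = 3, p = 0.226562, fail to reject H0.


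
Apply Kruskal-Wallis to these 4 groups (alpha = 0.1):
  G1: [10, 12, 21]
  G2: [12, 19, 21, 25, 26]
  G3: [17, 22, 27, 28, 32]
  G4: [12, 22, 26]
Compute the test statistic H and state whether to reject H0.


Step 1: Combine all N = 16 observations and assign midranks.
sorted (value, group, rank): (10,G1,1), (12,G1,3), (12,G2,3), (12,G4,3), (17,G3,5), (19,G2,6), (21,G1,7.5), (21,G2,7.5), (22,G3,9.5), (22,G4,9.5), (25,G2,11), (26,G2,12.5), (26,G4,12.5), (27,G3,14), (28,G3,15), (32,G3,16)
Step 2: Sum ranks within each group.
R_1 = 11.5 (n_1 = 3)
R_2 = 40 (n_2 = 5)
R_3 = 59.5 (n_3 = 5)
R_4 = 25 (n_4 = 3)
Step 3: H = 12/(N(N+1)) * sum(R_i^2/n_i) - 3(N+1)
     = 12/(16*17) * (11.5^2/3 + 40^2/5 + 59.5^2/5 + 25^2/3) - 3*17
     = 0.044118 * 1280.47 - 51
     = 5.491176.
Step 4: Ties present; correction factor C = 1 - 42/(16^3 - 16) = 0.989706. Corrected H = 5.491176 / 0.989706 = 5.548291.
Step 5: Under H0, H ~ chi^2(3); p-value = 0.135779.
Step 6: alpha = 0.1. fail to reject H0.

H = 5.5483, df = 3, p = 0.135779, fail to reject H0.


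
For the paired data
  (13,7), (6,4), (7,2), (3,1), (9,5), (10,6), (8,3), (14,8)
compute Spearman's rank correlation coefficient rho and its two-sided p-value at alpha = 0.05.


Step 1: Rank x and y separately (midranks; no ties here).
rank(x): 13->7, 6->2, 7->3, 3->1, 9->5, 10->6, 8->4, 14->8
rank(y): 7->7, 4->4, 2->2, 1->1, 5->5, 6->6, 3->3, 8->8
Step 2: d_i = R_x(i) - R_y(i); compute d_i^2.
  (7-7)^2=0, (2-4)^2=4, (3-2)^2=1, (1-1)^2=0, (5-5)^2=0, (6-6)^2=0, (4-3)^2=1, (8-8)^2=0
sum(d^2) = 6.
Step 3: rho = 1 - 6*6 / (8*(8^2 - 1)) = 1 - 36/504 = 0.928571.
Step 4: Under H0, t = rho * sqrt((n-2)/(1-rho^2)) = 6.1283 ~ t(6).
Step 5: Two-sided p-value from the t-distribution with 6 df = 0.000863.
Step 6: alpha = 0.05. reject H0.

rho = 0.9286, p = 0.000863, reject H0 at alpha = 0.05.


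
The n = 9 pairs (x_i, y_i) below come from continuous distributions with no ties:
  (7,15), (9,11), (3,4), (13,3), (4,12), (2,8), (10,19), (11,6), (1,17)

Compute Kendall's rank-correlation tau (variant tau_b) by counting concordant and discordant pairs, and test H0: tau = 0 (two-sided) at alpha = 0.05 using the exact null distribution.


Step 1: Enumerate the 36 unordered pairs (i,j) with i<j and classify each by sign(x_j-x_i) * sign(y_j-y_i).
  (1,2):dx=+2,dy=-4->D; (1,3):dx=-4,dy=-11->C; (1,4):dx=+6,dy=-12->D; (1,5):dx=-3,dy=-3->C
  (1,6):dx=-5,dy=-7->C; (1,7):dx=+3,dy=+4->C; (1,8):dx=+4,dy=-9->D; (1,9):dx=-6,dy=+2->D
  (2,3):dx=-6,dy=-7->C; (2,4):dx=+4,dy=-8->D; (2,5):dx=-5,dy=+1->D; (2,6):dx=-7,dy=-3->C
  (2,7):dx=+1,dy=+8->C; (2,8):dx=+2,dy=-5->D; (2,9):dx=-8,dy=+6->D; (3,4):dx=+10,dy=-1->D
  (3,5):dx=+1,dy=+8->C; (3,6):dx=-1,dy=+4->D; (3,7):dx=+7,dy=+15->C; (3,8):dx=+8,dy=+2->C
  (3,9):dx=-2,dy=+13->D; (4,5):dx=-9,dy=+9->D; (4,6):dx=-11,dy=+5->D; (4,7):dx=-3,dy=+16->D
  (4,8):dx=-2,dy=+3->D; (4,9):dx=-12,dy=+14->D; (5,6):dx=-2,dy=-4->C; (5,7):dx=+6,dy=+7->C
  (5,8):dx=+7,dy=-6->D; (5,9):dx=-3,dy=+5->D; (6,7):dx=+8,dy=+11->C; (6,8):dx=+9,dy=-2->D
  (6,9):dx=-1,dy=+9->D; (7,8):dx=+1,dy=-13->D; (7,9):dx=-9,dy=-2->C; (8,9):dx=-10,dy=+11->D
Step 2: C = 14, D = 22, total pairs = 36.
Step 3: tau = (C - D)/(n(n-1)/2) = (14 - 22)/36 = -0.222222.
Step 4: Exact two-sided p-value (enumerate n! = 362880 permutations of y under H0): p = 0.476709.
Step 5: alpha = 0.05. fail to reject H0.

tau_b = -0.2222 (C=14, D=22), p = 0.476709, fail to reject H0.


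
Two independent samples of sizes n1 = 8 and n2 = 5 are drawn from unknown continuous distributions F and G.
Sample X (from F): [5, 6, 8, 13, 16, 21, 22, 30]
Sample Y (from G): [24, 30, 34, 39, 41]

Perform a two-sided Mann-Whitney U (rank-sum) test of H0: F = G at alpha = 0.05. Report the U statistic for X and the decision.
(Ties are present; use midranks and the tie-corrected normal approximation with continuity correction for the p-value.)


Step 1: Combine and sort all 13 observations; assign midranks.
sorted (value, group): (5,X), (6,X), (8,X), (13,X), (16,X), (21,X), (22,X), (24,Y), (30,X), (30,Y), (34,Y), (39,Y), (41,Y)
ranks: 5->1, 6->2, 8->3, 13->4, 16->5, 21->6, 22->7, 24->8, 30->9.5, 30->9.5, 34->11, 39->12, 41->13
Step 2: Rank sum for X: R1 = 1 + 2 + 3 + 4 + 5 + 6 + 7 + 9.5 = 37.5.
Step 3: U_X = R1 - n1(n1+1)/2 = 37.5 - 8*9/2 = 37.5 - 36 = 1.5.
       U_Y = n1*n2 - U_X = 40 - 1.5 = 38.5.
Step 4: Ties are present, so use the tie-corrected normal approximation (with continuity correction) for the p-value.
Step 5: p-value = 0.008326; compare to alpha = 0.05. reject H0.

U_X = 1.5, p = 0.008326, reject H0 at alpha = 0.05.


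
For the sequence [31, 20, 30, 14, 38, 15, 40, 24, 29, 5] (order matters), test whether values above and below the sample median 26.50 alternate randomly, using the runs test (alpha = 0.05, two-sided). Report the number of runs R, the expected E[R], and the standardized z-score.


Step 1: Compute median = 26.50; label A = above, B = below.
Labels in order: ABABABABAB  (n_A = 5, n_B = 5)
Step 2: Count runs R = 10.
Step 3: Under H0 (random ordering), E[R] = 2*n_A*n_B/(n_A+n_B) + 1 = 2*5*5/10 + 1 = 6.0000.
        Var[R] = 2*n_A*n_B*(2*n_A*n_B - n_A - n_B) / ((n_A+n_B)^2 * (n_A+n_B-1)) = 2000/900 = 2.2222.
        SD[R] = 1.4907.
Step 4: Continuity-corrected z = (R - 0.5 - E[R]) / SD[R] = (10 - 0.5 - 6.0000) / 1.4907 = 2.3479.
Step 5: Two-sided p-value via normal approximation = 2*(1 - Phi(|z|)) = 0.018881.
Step 6: alpha = 0.05. reject H0.

R = 10, z = 2.3479, p = 0.018881, reject H0.
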